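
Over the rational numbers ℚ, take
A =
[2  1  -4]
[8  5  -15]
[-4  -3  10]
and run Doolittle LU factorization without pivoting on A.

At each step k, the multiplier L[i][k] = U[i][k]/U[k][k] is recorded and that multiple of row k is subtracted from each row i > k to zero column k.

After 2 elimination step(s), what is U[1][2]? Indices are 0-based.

k=0: U[0][0]=2
  eliminate (1,0): mult=4, new row 1: (0, 1, 1); set L[1][0]=4
  eliminate (2,0): mult=-2, new row 2: (0, -1, 2); set L[2][0]=-2
k=1: U[1][1]=1
  eliminate (2,1): mult=-1, new row 2: (0, 0, 3); set L[2][1]=-1

U[1][2] = 1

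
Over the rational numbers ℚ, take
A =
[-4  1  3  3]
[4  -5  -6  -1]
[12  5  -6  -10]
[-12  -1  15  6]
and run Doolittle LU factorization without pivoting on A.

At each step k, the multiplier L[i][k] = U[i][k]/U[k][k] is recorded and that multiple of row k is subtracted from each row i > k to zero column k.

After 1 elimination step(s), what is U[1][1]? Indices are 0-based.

[col 0] pivot -4
  R1 -= -1*R0 → (0, -4, -3, 2)  (L[1][0] := -1)
  R2 -= -3*R0 → (0, 8, 3, -1)  (L[2][0] := -3)
  R3 -= 3*R0 → (0, -4, 6, -3)  (L[3][0] := 3)

U[1][1] = -4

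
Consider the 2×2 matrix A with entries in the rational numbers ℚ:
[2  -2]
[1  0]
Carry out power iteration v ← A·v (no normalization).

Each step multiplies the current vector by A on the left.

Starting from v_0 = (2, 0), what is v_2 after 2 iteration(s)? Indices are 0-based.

v_2 = (4, 4)

v_0 = (2, 0).
v_1 = A·v_0 = (4, 2).
v_2 = A·v_1 = (4, 4).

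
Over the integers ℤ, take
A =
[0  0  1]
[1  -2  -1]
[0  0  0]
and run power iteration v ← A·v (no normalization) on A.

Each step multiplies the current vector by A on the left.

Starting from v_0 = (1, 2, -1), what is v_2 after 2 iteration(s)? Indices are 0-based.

v_0 = (1, 2, -1).
v_1 = A·v_0 = (-1, -2, 0).
v_2 = A·v_1 = (0, 3, 0).

v_2 = (0, 3, 0)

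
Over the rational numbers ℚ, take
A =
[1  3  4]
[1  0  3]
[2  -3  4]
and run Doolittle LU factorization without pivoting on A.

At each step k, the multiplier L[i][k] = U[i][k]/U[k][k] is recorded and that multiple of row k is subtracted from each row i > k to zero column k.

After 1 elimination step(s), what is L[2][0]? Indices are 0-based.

L[2][0] = 2

Step 1: pivot at (0,0) is 1.
  row1 ← row1 − (1)·row0  ⇒  L[1][0]=1, U row1=(0, -3, -1)
  row2 ← row2 − (2)·row0  ⇒  L[2][0]=2, U row2=(0, -9, -4)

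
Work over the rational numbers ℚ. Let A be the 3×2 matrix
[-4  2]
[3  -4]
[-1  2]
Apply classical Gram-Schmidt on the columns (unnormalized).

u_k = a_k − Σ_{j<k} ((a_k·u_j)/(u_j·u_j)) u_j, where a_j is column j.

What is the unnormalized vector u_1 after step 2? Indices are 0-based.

u_1 = (-18/13, -19/13, 15/13)

Step 1: u_0 = a_0 = (-4, 3, -1).
Step 2: u_1 = a_1 − (-11/13)·u_0 = (-18/13, -19/13, 15/13).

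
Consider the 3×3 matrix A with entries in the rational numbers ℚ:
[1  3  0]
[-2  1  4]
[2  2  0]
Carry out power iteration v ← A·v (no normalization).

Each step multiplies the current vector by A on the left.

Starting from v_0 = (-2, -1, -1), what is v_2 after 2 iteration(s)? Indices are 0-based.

v_2 = (-8, -15, -12)

v_0 = (-2, -1, -1).
v_1 = A·v_0 = (-5, -1, -6).
v_2 = A·v_1 = (-8, -15, -12).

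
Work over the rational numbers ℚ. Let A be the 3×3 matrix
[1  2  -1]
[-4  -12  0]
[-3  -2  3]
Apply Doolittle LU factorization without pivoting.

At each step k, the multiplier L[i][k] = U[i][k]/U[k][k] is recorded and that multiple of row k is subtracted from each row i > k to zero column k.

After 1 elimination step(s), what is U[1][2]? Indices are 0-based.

k=0: U[0][0]=1
  eliminate (1,0): mult=-4, new row 1: (0, -4, -4); set L[1][0]=-4
  eliminate (2,0): mult=-3, new row 2: (0, 4, 0); set L[2][0]=-3

U[1][2] = -4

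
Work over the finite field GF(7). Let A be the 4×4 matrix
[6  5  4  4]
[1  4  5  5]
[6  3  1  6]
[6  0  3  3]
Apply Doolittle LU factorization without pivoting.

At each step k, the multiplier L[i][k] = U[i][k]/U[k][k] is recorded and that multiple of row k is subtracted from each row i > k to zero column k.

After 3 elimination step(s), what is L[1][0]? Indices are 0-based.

k=0: U[0][0]=6
  eliminate (1,0): mult=6, new row 1: (0, 2, 2, 2); set L[1][0]=6
  eliminate (2,0): mult=1, new row 2: (0, 5, 4, 2); set L[2][0]=1
  eliminate (3,0): mult=1, new row 3: (0, 2, 6, 6); set L[3][0]=1
k=1: U[1][1]=2
  eliminate (2,1): mult=6, new row 2: (0, 0, 6, 4); set L[2][1]=6
  eliminate (3,1): mult=1, new row 3: (0, 0, 4, 4); set L[3][1]=1
k=2: U[2][2]=6
  eliminate (3,2): mult=3, new row 3: (0, 0, 0, 6); set L[3][2]=3

L[1][0] = 6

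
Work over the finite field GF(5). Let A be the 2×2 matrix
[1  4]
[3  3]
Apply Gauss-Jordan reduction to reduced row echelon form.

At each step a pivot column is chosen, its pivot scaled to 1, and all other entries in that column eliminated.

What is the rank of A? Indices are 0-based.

rank = 2

pivot(0,0)=1: scale R0 → (1, 4)
  clear (1,0): R1 −= (3)R0 → (0, 1)
pivot(1,1)=1: scale R1 → (0, 1)
  clear (0,1): R0 −= (4)R1 → (1, 0)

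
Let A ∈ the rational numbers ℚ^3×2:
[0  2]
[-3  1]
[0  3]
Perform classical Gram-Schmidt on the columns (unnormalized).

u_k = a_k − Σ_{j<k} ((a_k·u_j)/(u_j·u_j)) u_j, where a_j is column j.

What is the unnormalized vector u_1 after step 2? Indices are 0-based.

u_1 = (2, 0, 3)

Step 1: u_0 = a_0 = (0, -3, 0).
Step 2: u_1 = a_1 − (-1/3)·u_0 = (2, 0, 3).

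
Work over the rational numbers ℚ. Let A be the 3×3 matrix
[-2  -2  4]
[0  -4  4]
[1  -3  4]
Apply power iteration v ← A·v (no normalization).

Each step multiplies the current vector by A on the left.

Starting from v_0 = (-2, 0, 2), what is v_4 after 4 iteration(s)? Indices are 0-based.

v_0 = (-2, 0, 2).
v_1 = A·v_0 = (12, 8, 6).
v_2 = A·v_1 = (-16, -8, 12).
v_3 = A·v_2 = (96, 80, 56).
v_4 = A·v_3 = (-128, -96, 80).

v_4 = (-128, -96, 80)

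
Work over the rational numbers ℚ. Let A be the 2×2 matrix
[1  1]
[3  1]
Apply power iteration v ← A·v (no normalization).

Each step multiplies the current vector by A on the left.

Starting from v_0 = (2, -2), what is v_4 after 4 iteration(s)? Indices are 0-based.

v_0 = (2, -2).
v_1 = A·v_0 = (0, 4).
v_2 = A·v_1 = (4, 4).
v_3 = A·v_2 = (8, 16).
v_4 = A·v_3 = (24, 40).

v_4 = (24, 40)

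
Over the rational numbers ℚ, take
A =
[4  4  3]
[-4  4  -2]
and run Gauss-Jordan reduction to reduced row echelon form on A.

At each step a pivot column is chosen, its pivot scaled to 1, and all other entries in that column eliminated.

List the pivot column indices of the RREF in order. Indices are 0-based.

pivot columns: 0, 1

step 1: normalize row 0 (÷4) = (1, 1, 3/4)
  row 1: subtract -4×row0 = (0, 8, 1)
step 2: normalize row 1 (÷8) = (0, 1, 1/8)
  row 0: subtract 1×row1 = (1, 0, 5/8)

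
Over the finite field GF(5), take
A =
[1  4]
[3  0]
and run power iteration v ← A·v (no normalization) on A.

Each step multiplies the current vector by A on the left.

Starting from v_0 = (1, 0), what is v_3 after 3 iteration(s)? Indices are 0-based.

v_0 = (1, 0).
v_1 = A·v_0 = (1, 3).
v_2 = A·v_1 = (3, 3).
v_3 = A·v_2 = (0, 4).

v_3 = (0, 4)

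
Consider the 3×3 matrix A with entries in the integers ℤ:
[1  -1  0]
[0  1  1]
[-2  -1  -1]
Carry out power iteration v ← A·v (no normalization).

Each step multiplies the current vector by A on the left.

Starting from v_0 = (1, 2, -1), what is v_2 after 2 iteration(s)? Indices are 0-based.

v_0 = (1, 2, -1).
v_1 = A·v_0 = (-1, 1, -3).
v_2 = A·v_1 = (-2, -2, 4).

v_2 = (-2, -2, 4)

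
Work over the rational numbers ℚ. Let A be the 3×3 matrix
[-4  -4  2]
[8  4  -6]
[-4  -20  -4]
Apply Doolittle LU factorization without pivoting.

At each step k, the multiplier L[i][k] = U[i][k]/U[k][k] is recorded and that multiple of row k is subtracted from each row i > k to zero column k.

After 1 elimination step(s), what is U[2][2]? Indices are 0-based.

k=0: U[0][0]=-4
  eliminate (1,0): mult=-2, new row 1: (0, -4, -2); set L[1][0]=-2
  eliminate (2,0): mult=1, new row 2: (0, -16, -6); set L[2][0]=1

U[2][2] = -6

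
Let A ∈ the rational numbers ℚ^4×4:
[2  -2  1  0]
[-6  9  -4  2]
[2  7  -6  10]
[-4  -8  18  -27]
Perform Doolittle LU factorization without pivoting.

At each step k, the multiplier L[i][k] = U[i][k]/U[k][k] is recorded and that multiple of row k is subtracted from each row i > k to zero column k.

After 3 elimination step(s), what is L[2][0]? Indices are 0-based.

Step 1: pivot at (0,0) is 2.
  row1 ← row1 − (-3)·row0  ⇒  L[1][0]=-3, U row1=(0, 3, -1, 2)
  row2 ← row2 − (1)·row0  ⇒  L[2][0]=1, U row2=(0, 9, -7, 10)
  row3 ← row3 − (-2)·row0  ⇒  L[3][0]=-2, U row3=(0, -12, 20, -27)
Step 2: pivot at (1,1) is 3.
  row2 ← row2 − (3)·row1  ⇒  L[2][1]=3, U row2=(0, 0, -4, 4)
  row3 ← row3 − (-4)·row1  ⇒  L[3][1]=-4, U row3=(0, 0, 16, -19)
Step 3: pivot at (2,2) is -4.
  row3 ← row3 − (-4)·row2  ⇒  L[3][2]=-4, U row3=(0, 0, 0, -3)

L[2][0] = 1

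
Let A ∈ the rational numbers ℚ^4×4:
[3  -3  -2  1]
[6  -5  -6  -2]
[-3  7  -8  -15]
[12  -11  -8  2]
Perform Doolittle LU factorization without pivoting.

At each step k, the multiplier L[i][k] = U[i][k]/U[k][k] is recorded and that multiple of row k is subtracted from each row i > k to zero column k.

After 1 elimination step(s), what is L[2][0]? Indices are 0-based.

k=0: U[0][0]=3
  eliminate (1,0): mult=2, new row 1: (0, 1, -2, -4); set L[1][0]=2
  eliminate (2,0): mult=-1, new row 2: (0, 4, -10, -14); set L[2][0]=-1
  eliminate (3,0): mult=4, new row 3: (0, 1, 0, -2); set L[3][0]=4

L[2][0] = -1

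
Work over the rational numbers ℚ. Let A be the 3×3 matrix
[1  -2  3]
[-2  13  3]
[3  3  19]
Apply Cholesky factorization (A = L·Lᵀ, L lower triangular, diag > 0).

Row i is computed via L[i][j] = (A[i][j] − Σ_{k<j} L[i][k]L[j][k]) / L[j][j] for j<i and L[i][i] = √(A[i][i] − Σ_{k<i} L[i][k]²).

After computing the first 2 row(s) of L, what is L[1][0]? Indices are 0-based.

L[1][0] = -2

Step 1: L[0][0] = √(1) = 1.
  L[1][0] = (-2) / L[0][0] = -2.
Step 2: L[1][1] = √(9) = 3.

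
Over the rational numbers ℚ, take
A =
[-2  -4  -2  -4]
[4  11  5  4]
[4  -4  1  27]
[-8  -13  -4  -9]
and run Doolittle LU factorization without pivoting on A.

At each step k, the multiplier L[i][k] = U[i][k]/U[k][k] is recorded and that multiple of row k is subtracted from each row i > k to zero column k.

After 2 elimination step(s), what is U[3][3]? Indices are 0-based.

U[3][3] = 11

[col 0] pivot -2
  R1 -= -2*R0 → (0, 3, 1, -4)  (L[1][0] := -2)
  R2 -= -2*R0 → (0, -12, -3, 19)  (L[2][0] := -2)
  R3 -= 4*R0 → (0, 3, 4, 7)  (L[3][0] := 4)
[col 1] pivot 3
  R2 -= -4*R1 → (0, 0, 1, 3)  (L[2][1] := -4)
  R3 -= 1*R1 → (0, 0, 3, 11)  (L[3][1] := 1)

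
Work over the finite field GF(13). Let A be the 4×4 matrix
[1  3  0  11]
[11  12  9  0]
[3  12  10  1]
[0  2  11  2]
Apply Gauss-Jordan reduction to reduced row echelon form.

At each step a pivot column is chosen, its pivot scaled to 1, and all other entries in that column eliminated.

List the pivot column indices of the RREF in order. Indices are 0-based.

step 1: normalize row 0 (÷1) = (1, 3, 0, 11)
  row 1: subtract 11×row0 = (0, 5, 9, 9)
  row 2: subtract 3×row0 = (0, 3, 10, 7)
step 2: normalize row 1 (÷5) = (0, 1, 7, 7)
  row 0: subtract 3×row1 = (1, 0, 5, 3)
  row 2: subtract 3×row1 = (0, 0, 2, 12)
  row 3: subtract 2×row1 = (0, 0, 10, 1)
step 3: normalize row 2 (÷2) = (0, 0, 1, 6)
  row 0: subtract 5×row2 = (1, 0, 0, 12)
  row 1: subtract 7×row2 = (0, 1, 0, 4)
  row 3: subtract 10×row2 = (0, 0, 0, 6)
step 4: normalize row 3 (÷6) = (0, 0, 0, 1)
  row 0: subtract 12×row3 = (1, 0, 0, 0)
  row 1: subtract 4×row3 = (0, 1, 0, 0)
  row 2: subtract 6×row3 = (0, 0, 1, 0)

pivot columns: 0, 1, 2, 3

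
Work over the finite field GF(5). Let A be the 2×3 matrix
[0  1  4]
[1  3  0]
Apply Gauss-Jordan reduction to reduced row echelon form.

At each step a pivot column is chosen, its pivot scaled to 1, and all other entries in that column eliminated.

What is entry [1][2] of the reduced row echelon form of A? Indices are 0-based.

step 1: exchange rows 0,1
step 1: normalize row 0 (÷1) = (1, 3, 0)
step 2: normalize row 1 (÷1) = (0, 1, 4)
  row 0: subtract 3×row1 = (1, 0, 3)

M[1][2] = 4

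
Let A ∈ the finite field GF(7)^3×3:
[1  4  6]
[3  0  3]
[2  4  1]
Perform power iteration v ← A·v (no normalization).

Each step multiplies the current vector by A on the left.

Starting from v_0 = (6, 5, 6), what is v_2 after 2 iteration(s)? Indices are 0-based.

v_2 = (0, 6, 5)

v_0 = (6, 5, 6).
v_1 = A·v_0 = (6, 1, 3).
v_2 = A·v_1 = (0, 6, 5).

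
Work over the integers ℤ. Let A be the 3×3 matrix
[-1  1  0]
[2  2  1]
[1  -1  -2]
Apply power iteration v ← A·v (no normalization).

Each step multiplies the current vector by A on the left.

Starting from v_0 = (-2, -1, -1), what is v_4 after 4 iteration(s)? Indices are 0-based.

v_4 = (-29, -79, 47)

v_0 = (-2, -1, -1).
v_1 = A·v_0 = (1, -7, 1).
v_2 = A·v_1 = (-8, -11, 6).
v_3 = A·v_2 = (-3, -32, -9).
v_4 = A·v_3 = (-29, -79, 47).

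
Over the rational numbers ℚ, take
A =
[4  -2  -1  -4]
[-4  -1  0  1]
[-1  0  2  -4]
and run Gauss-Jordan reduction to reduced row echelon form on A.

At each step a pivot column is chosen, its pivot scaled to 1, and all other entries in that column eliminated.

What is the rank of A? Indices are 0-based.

rank = 3

[1] R0 /= 4  ⇒  (1, -1/2, -1/4, -1)
     R1 -= -4·R0  ⇒  (0, -3, -1, -3)
     R2 -= -1·R0  ⇒  (0, -1/2, 7/4, -5)
[2] R1 /= -3  ⇒  (0, 1, 1/3, 1)
     R0 -= -1/2·R1  ⇒  (1, 0, -1/12, -1/2)
     R2 -= -1/2·R1  ⇒  (0, 0, 23/12, -9/2)
[3] R2 /= 23/12  ⇒  (0, 0, 1, -54/23)
     R0 -= -1/12·R2  ⇒  (1, 0, 0, -16/23)
     R1 -= 1/3·R2  ⇒  (0, 1, 0, 41/23)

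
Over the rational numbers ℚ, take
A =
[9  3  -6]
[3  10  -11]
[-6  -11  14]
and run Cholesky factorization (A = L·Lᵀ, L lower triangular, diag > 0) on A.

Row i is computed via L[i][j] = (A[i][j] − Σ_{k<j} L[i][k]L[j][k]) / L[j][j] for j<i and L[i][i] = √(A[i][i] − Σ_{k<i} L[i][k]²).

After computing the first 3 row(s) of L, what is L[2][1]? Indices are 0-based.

Step 1: L[0][0] = √(9) = 3.
  L[1][0] = (3) / L[0][0] = 1.
Step 2: L[1][1] = √(9) = 3.
  L[2][0] = (-6) / L[0][0] = -2.
  L[2][1] = (-9) / L[1][1] = -3.
Step 3: L[2][2] = √(1) = 1.

L[2][1] = -3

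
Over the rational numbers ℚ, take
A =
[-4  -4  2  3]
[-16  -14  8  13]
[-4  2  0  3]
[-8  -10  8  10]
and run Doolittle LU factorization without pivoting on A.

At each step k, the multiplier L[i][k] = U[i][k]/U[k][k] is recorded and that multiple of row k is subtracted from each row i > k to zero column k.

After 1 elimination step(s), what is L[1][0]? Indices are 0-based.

L[1][0] = 4

k=0: U[0][0]=-4
  eliminate (1,0): mult=4, new row 1: (0, 2, 0, 1); set L[1][0]=4
  eliminate (2,0): mult=1, new row 2: (0, 6, -2, 0); set L[2][0]=1
  eliminate (3,0): mult=2, new row 3: (0, -2, 4, 4); set L[3][0]=2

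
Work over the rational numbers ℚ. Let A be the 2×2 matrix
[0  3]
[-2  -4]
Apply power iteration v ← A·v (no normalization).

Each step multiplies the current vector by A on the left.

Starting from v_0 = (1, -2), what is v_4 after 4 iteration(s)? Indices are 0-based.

v_0 = (1, -2).
v_1 = A·v_0 = (-6, 6).
v_2 = A·v_1 = (18, -12).
v_3 = A·v_2 = (-36, 12).
v_4 = A·v_3 = (36, 24).

v_4 = (36, 24)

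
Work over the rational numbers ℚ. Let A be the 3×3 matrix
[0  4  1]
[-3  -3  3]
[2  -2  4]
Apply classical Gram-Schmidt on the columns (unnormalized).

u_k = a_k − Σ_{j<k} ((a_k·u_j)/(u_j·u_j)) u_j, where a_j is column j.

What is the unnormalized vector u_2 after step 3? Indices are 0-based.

u_2 = (63/22, 21/11, 63/22)

Step 1: u_0 = a_0 = (0, -3, 2).
Step 2: u_1 = a_1 − (5/13)·u_0 = (4, -24/13, -36/13).
Step 3: u_2 = a_2 − (-1/13)·u_0 − (-41/88)·u_1 = (63/22, 21/11, 63/22).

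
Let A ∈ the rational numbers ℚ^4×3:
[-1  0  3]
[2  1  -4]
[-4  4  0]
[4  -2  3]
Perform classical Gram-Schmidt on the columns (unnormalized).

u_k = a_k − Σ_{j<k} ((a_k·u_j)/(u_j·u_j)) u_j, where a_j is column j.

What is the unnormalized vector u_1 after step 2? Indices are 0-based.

u_1 = (-22/37, 81/37, 60/37, 14/37)

Step 1: u_0 = a_0 = (-1, 2, -4, 4).
Step 2: u_1 = a_1 − (-22/37)·u_0 = (-22/37, 81/37, 60/37, 14/37).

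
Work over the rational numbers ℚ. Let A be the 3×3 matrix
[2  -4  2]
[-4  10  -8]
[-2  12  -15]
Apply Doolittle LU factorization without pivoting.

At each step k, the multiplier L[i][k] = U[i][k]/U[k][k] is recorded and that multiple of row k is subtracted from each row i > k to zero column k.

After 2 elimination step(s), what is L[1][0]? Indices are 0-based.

L[1][0] = -2

k=0: U[0][0]=2
  eliminate (1,0): mult=-2, new row 1: (0, 2, -4); set L[1][0]=-2
  eliminate (2,0): mult=-1, new row 2: (0, 8, -13); set L[2][0]=-1
k=1: U[1][1]=2
  eliminate (2,1): mult=4, new row 2: (0, 0, 3); set L[2][1]=4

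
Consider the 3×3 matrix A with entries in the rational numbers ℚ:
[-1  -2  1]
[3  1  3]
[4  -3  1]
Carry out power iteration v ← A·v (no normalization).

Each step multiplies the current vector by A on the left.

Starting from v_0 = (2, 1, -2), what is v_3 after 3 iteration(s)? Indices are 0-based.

v_0 = (2, 1, -2).
v_1 = A·v_0 = (-6, 1, 3).
v_2 = A·v_1 = (7, -8, -24).
v_3 = A·v_2 = (-15, -59, 28).

v_3 = (-15, -59, 28)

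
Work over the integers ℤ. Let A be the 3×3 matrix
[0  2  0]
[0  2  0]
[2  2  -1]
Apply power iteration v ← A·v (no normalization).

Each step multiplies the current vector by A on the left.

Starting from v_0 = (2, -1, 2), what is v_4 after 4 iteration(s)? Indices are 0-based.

v_4 = (-16, -16, -24)

v_0 = (2, -1, 2).
v_1 = A·v_0 = (-2, -2, 0).
v_2 = A·v_1 = (-4, -4, -8).
v_3 = A·v_2 = (-8, -8, -8).
v_4 = A·v_3 = (-16, -16, -24).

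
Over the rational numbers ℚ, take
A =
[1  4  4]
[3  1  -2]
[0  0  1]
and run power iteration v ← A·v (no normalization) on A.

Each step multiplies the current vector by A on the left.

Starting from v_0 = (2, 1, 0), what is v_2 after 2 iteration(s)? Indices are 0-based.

v_2 = (34, 25, 0)

v_0 = (2, 1, 0).
v_1 = A·v_0 = (6, 7, 0).
v_2 = A·v_1 = (34, 25, 0).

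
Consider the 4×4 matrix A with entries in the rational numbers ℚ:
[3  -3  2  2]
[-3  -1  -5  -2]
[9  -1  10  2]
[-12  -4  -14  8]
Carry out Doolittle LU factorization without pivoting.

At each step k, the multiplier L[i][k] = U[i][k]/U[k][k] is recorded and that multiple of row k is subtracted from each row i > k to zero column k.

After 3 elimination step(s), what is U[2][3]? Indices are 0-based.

U[2][3] = -4

Step 1: pivot at (0,0) is 3.
  row1 ← row1 − (-1)·row0  ⇒  L[1][0]=-1, U row1=(0, -4, -3, 0)
  row2 ← row2 − (3)·row0  ⇒  L[2][0]=3, U row2=(0, 8, 4, -4)
  row3 ← row3 − (-4)·row0  ⇒  L[3][0]=-4, U row3=(0, -16, -6, 16)
Step 2: pivot at (1,1) is -4.
  row2 ← row2 − (-2)·row1  ⇒  L[2][1]=-2, U row2=(0, 0, -2, -4)
  row3 ← row3 − (4)·row1  ⇒  L[3][1]=4, U row3=(0, 0, 6, 16)
Step 3: pivot at (2,2) is -2.
  row3 ← row3 − (-3)·row2  ⇒  L[3][2]=-3, U row3=(0, 0, 0, 4)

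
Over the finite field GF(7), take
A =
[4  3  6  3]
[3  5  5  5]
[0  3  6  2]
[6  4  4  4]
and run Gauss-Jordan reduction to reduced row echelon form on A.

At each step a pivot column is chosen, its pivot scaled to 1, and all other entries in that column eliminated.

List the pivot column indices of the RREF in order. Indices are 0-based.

pivot columns: 0, 1, 2, 3

step 1: normalize row 0 (÷4) = (1, 6, 5, 6)
  row 1: subtract 3×row0 = (0, 1, 4, 1)
  row 3: subtract 6×row0 = (0, 3, 2, 3)
step 2: normalize row 1 (÷1) = (0, 1, 4, 1)
  row 0: subtract 6×row1 = (1, 0, 2, 0)
  row 2: subtract 3×row1 = (0, 0, 1, 6)
  row 3: subtract 3×row1 = (0, 0, 4, 0)
step 3: normalize row 2 (÷1) = (0, 0, 1, 6)
  row 0: subtract 2×row2 = (1, 0, 0, 2)
  row 1: subtract 4×row2 = (0, 1, 0, 5)
  row 3: subtract 4×row2 = (0, 0, 0, 4)
step 4: normalize row 3 (÷4) = (0, 0, 0, 1)
  row 0: subtract 2×row3 = (1, 0, 0, 0)
  row 1: subtract 5×row3 = (0, 1, 0, 0)
  row 2: subtract 6×row3 = (0, 0, 1, 0)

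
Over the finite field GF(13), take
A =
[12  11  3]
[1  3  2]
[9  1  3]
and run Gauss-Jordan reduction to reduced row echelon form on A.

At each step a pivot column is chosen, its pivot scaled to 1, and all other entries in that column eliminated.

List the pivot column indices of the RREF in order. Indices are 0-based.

pivot columns: 0, 1, 2

pivot(0,0)=12: scale R0 → (1, 2, 10)
  clear (1,0): R1 −= (1)R0 → (0, 1, 5)
  clear (2,0): R2 −= (9)R0 → (0, 9, 4)
pivot(1,1)=1: scale R1 → (0, 1, 5)
  clear (0,1): R0 −= (2)R1 → (1, 0, 0)
  clear (2,1): R2 −= (9)R1 → (0, 0, 11)
pivot(2,2)=11: scale R2 → (0, 0, 1)
  clear (1,2): R1 −= (5)R2 → (0, 1, 0)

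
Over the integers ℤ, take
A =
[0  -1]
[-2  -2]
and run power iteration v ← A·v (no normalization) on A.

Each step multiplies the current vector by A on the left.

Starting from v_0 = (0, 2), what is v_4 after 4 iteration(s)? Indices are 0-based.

v_4 = (32, 88)

v_0 = (0, 2).
v_1 = A·v_0 = (-2, -4).
v_2 = A·v_1 = (4, 12).
v_3 = A·v_2 = (-12, -32).
v_4 = A·v_3 = (32, 88).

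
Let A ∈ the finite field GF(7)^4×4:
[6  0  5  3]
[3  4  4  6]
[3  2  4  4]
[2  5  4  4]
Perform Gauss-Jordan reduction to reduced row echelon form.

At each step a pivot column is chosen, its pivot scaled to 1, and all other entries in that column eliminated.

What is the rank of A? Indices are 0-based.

rank = 4

pivot(0,0)=6: scale R0 → (1, 0, 2, 4)
  clear (1,0): R1 −= (3)R0 → (0, 4, 5, 1)
  clear (2,0): R2 −= (3)R0 → (0, 2, 5, 6)
  clear (3,0): R3 −= (2)R0 → (0, 5, 0, 3)
pivot(1,1)=4: scale R1 → (0, 1, 3, 2)
  clear (2,1): R2 −= (2)R1 → (0, 0, 6, 2)
  clear (3,1): R3 −= (5)R1 → (0, 0, 6, 0)
pivot(2,2)=6: scale R2 → (0, 0, 1, 5)
  clear (0,2): R0 −= (2)R2 → (1, 0, 0, 1)
  clear (1,2): R1 −= (3)R2 → (0, 1, 0, 1)
  clear (3,2): R3 −= (6)R2 → (0, 0, 0, 5)
pivot(3,3)=5: scale R3 → (0, 0, 0, 1)
  clear (0,3): R0 −= (1)R3 → (1, 0, 0, 0)
  clear (1,3): R1 −= (1)R3 → (0, 1, 0, 0)
  clear (2,3): R2 −= (5)R3 → (0, 0, 1, 0)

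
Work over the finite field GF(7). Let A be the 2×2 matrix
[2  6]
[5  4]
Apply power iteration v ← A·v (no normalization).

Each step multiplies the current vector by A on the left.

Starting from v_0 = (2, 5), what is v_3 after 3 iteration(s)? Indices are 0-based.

v_0 = (2, 5).
v_1 = A·v_0 = (6, 2).
v_2 = A·v_1 = (3, 3).
v_3 = A·v_2 = (3, 6).

v_3 = (3, 6)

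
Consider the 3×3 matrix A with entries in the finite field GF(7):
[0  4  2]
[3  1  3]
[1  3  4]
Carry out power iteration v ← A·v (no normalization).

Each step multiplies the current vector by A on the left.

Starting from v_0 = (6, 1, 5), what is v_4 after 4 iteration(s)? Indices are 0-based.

v_4 = (5, 4, 4)

v_0 = (6, 1, 5).
v_1 = A·v_0 = (0, 6, 1).
v_2 = A·v_1 = (5, 2, 1).
v_3 = A·v_2 = (3, 6, 1).
v_4 = A·v_3 = (5, 4, 4).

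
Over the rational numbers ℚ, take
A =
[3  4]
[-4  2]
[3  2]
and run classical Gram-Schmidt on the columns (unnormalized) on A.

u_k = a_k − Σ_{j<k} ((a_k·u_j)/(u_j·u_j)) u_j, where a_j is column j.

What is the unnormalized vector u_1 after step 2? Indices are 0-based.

u_1 = (53/17, 54/17, 19/17)

Step 1: u_0 = a_0 = (3, -4, 3).
Step 2: u_1 = a_1 − (5/17)·u_0 = (53/17, 54/17, 19/17).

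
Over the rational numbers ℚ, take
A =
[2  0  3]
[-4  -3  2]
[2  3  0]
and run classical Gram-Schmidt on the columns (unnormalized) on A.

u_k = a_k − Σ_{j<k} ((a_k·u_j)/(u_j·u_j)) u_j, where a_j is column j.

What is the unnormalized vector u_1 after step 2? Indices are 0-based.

Step 1: u_0 = a_0 = (2, -4, 2).
Step 2: u_1 = a_1 − (3/4)·u_0 = (-3/2, 0, 3/2).

u_1 = (-3/2, 0, 3/2)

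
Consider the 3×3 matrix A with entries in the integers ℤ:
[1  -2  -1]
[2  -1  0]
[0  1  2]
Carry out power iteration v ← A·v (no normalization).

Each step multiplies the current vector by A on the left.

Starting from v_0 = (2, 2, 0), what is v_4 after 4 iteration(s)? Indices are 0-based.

v_4 = (12, 6, 2)

v_0 = (2, 2, 0).
v_1 = A·v_0 = (-2, 2, 2).
v_2 = A·v_1 = (-8, -6, 6).
v_3 = A·v_2 = (-2, -10, 6).
v_4 = A·v_3 = (12, 6, 2).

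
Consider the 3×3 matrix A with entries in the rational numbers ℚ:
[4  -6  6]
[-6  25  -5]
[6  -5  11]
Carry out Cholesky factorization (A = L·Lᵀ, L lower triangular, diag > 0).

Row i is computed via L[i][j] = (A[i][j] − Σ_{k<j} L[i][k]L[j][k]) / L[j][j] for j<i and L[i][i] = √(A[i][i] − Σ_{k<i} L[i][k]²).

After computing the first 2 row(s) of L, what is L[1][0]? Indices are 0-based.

L[1][0] = -3

Step 1: L[0][0] = √(4) = 2.
  L[1][0] = (-6) / L[0][0] = -3.
Step 2: L[1][1] = √(16) = 4.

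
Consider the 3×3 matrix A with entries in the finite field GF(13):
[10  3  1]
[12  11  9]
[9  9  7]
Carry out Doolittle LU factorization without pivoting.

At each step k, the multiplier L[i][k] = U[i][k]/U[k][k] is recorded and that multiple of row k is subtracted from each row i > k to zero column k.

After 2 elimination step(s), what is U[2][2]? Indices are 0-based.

[col 0] pivot 10
  R1 -= 9*R0 → (0, 10, 0)  (L[1][0] := 9)
  R2 -= 10*R0 → (0, 5, 10)  (L[2][0] := 10)
[col 1] pivot 10
  R2 -= 7*R1 → (0, 0, 10)  (L[2][1] := 7)

U[2][2] = 10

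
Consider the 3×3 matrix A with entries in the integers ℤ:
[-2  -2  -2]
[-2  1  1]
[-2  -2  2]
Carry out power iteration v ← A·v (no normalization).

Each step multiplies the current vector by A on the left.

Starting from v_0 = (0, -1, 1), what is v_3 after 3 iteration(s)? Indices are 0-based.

v_0 = (0, -1, 1).
v_1 = A·v_0 = (0, 0, 4).
v_2 = A·v_1 = (-8, 4, 8).
v_3 = A·v_2 = (-8, 28, 24).

v_3 = (-8, 28, 24)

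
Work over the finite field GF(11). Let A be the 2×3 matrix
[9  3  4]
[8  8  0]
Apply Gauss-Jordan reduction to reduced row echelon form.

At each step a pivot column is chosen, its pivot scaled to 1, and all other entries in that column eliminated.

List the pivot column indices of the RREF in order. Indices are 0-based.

pivot(0,0)=9: scale R0 → (1, 4, 9)
  clear (1,0): R1 −= (8)R0 → (0, 9, 5)
pivot(1,1)=9: scale R1 → (0, 1, 3)
  clear (0,1): R0 −= (4)R1 → (1, 0, 8)

pivot columns: 0, 1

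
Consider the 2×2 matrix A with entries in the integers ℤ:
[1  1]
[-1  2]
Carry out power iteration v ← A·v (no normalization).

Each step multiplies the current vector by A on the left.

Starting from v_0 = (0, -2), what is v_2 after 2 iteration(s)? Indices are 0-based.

v_0 = (0, -2).
v_1 = A·v_0 = (-2, -4).
v_2 = A·v_1 = (-6, -6).

v_2 = (-6, -6)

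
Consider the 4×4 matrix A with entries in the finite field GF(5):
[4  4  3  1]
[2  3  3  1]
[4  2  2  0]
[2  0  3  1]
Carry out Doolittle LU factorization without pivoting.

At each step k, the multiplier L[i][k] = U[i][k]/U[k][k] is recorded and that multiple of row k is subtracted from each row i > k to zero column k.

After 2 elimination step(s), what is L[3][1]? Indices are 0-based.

Step 1: pivot at (0,0) is 4.
  row1 ← row1 − (3)·row0  ⇒  L[1][0]=3, U row1=(0, 1, 4, 3)
  row2 ← row2 − (1)·row0  ⇒  L[2][0]=1, U row2=(0, 3, 4, 4)
  row3 ← row3 − (3)·row0  ⇒  L[3][0]=3, U row3=(0, 3, 4, 3)
Step 2: pivot at (1,1) is 1.
  row2 ← row2 − (3)·row1  ⇒  L[2][1]=3, U row2=(0, 0, 2, 0)
  row3 ← row3 − (3)·row1  ⇒  L[3][1]=3, U row3=(0, 0, 2, 4)

L[3][1] = 3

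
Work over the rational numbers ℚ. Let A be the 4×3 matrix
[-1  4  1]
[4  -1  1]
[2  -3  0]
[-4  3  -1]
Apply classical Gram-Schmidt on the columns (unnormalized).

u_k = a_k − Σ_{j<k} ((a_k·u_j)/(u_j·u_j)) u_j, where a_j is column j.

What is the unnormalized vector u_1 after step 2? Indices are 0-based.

Step 1: u_0 = a_0 = (-1, 4, 2, -4).
Step 2: u_1 = a_1 − (-26/37)·u_0 = (122/37, 67/37, -59/37, 7/37).

u_1 = (122/37, 67/37, -59/37, 7/37)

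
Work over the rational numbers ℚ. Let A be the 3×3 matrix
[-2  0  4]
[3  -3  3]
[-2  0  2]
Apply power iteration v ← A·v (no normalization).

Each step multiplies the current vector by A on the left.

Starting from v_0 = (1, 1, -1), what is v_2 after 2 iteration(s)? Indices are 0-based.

v_2 = (-4, -21, 4)

v_0 = (1, 1, -1).
v_1 = A·v_0 = (-6, -3, -4).
v_2 = A·v_1 = (-4, -21, 4).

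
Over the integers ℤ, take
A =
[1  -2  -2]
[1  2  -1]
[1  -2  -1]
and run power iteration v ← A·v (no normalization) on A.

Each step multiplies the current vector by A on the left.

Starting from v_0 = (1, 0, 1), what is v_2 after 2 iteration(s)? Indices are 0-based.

v_0 = (1, 0, 1).
v_1 = A·v_0 = (-1, 0, 0).
v_2 = A·v_1 = (-1, -1, -1).

v_2 = (-1, -1, -1)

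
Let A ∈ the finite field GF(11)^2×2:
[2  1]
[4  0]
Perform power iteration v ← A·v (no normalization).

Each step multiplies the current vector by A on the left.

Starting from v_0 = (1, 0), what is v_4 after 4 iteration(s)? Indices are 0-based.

v_0 = (1, 0).
v_1 = A·v_0 = (2, 4).
v_2 = A·v_1 = (8, 8).
v_3 = A·v_2 = (2, 10).
v_4 = A·v_3 = (3, 8).

v_4 = (3, 8)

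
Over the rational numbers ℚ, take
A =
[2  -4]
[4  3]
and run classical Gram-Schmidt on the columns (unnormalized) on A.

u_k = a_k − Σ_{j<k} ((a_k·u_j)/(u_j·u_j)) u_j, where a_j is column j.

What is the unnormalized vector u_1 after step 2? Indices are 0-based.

u_1 = (-22/5, 11/5)

Step 1: u_0 = a_0 = (2, 4).
Step 2: u_1 = a_1 − (1/5)·u_0 = (-22/5, 11/5).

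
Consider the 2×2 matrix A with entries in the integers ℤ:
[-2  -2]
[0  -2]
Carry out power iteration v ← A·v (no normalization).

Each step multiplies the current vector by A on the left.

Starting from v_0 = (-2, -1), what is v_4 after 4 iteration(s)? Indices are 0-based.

v_4 = (-96, -16)

v_0 = (-2, -1).
v_1 = A·v_0 = (6, 2).
v_2 = A·v_1 = (-16, -4).
v_3 = A·v_2 = (40, 8).
v_4 = A·v_3 = (-96, -16).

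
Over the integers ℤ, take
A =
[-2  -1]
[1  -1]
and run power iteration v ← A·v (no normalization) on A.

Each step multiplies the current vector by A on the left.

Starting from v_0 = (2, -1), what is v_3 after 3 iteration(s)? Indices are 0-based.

v_0 = (2, -1).
v_1 = A·v_0 = (-3, 3).
v_2 = A·v_1 = (3, -6).
v_3 = A·v_2 = (0, 9).

v_3 = (0, 9)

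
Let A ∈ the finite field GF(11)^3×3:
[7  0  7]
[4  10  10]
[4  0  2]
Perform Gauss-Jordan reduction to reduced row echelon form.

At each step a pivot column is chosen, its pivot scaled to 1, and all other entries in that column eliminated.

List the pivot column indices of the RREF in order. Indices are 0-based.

step 1: normalize row 0 (÷7) = (1, 0, 1)
  row 1: subtract 4×row0 = (0, 10, 6)
  row 2: subtract 4×row0 = (0, 0, 9)
step 2: normalize row 1 (÷10) = (0, 1, 5)
step 3: normalize row 2 (÷9) = (0, 0, 1)
  row 0: subtract 1×row2 = (1, 0, 0)
  row 1: subtract 5×row2 = (0, 1, 0)

pivot columns: 0, 1, 2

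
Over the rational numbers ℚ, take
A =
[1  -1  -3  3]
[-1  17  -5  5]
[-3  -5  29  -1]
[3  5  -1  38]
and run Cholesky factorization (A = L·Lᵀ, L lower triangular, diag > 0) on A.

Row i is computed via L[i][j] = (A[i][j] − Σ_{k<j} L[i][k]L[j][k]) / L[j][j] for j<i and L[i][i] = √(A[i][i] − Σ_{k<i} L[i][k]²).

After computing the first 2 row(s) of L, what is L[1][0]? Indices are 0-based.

L[1][0] = -1

Step 1: L[0][0] = √(1) = 1.
  L[1][0] = (-1) / L[0][0] = -1.
Step 2: L[1][1] = √(16) = 4.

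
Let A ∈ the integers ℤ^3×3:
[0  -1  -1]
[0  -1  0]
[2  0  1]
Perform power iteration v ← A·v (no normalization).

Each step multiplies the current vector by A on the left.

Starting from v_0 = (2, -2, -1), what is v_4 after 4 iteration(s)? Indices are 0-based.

v_4 = (-1, -2, -15)

v_0 = (2, -2, -1).
v_1 = A·v_0 = (3, 2, 3).
v_2 = A·v_1 = (-5, -2, 9).
v_3 = A·v_2 = (-7, 2, -1).
v_4 = A·v_3 = (-1, -2, -15).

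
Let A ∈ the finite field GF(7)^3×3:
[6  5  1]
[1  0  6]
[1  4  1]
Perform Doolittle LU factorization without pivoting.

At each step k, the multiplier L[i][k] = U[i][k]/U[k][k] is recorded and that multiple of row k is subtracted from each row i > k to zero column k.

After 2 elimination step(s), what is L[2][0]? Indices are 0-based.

L[2][0] = 6

k=0: U[0][0]=6
  eliminate (1,0): mult=6, new row 1: (0, 5, 0); set L[1][0]=6
  eliminate (2,0): mult=6, new row 2: (0, 2, 2); set L[2][0]=6
k=1: U[1][1]=5
  eliminate (2,1): mult=6, new row 2: (0, 0, 2); set L[2][1]=6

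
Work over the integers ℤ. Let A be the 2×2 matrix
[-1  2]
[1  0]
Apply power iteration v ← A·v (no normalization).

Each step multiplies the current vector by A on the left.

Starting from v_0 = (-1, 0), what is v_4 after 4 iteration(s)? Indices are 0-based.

v_0 = (-1, 0).
v_1 = A·v_0 = (1, -1).
v_2 = A·v_1 = (-3, 1).
v_3 = A·v_2 = (5, -3).
v_4 = A·v_3 = (-11, 5).

v_4 = (-11, 5)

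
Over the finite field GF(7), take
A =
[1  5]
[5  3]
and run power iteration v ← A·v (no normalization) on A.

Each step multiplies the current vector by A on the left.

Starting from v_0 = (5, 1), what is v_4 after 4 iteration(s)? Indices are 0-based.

v_0 = (5, 1).
v_1 = A·v_0 = (3, 0).
v_2 = A·v_1 = (3, 1).
v_3 = A·v_2 = (1, 4).
v_4 = A·v_3 = (0, 3).

v_4 = (0, 3)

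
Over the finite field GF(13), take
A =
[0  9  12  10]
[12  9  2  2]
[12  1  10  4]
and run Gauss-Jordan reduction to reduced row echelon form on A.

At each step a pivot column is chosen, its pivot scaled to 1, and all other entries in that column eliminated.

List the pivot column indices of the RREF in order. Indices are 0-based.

pivot columns: 0, 1, 2

[1] R0 <-> R1
[1] R0 /= 12  ⇒  (1, 4, 11, 11)
     R2 -= 12·R0  ⇒  (0, 5, 8, 2)
[2] R1 /= 9  ⇒  (0, 1, 10, 4)
     R0 -= 4·R1  ⇒  (1, 0, 10, 8)
     R2 -= 5·R1  ⇒  (0, 0, 10, 8)
[3] R2 /= 10  ⇒  (0, 0, 1, 6)
     R0 -= 10·R2  ⇒  (1, 0, 0, 0)
     R1 -= 10·R2  ⇒  (0, 1, 0, 9)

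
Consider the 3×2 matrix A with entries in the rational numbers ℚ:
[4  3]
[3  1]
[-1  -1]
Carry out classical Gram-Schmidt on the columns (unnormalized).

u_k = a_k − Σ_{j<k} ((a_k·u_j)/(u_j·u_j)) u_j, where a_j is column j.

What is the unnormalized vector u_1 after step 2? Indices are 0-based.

Step 1: u_0 = a_0 = (4, 3, -1).
Step 2: u_1 = a_1 − (8/13)·u_0 = (7/13, -11/13, -5/13).

u_1 = (7/13, -11/13, -5/13)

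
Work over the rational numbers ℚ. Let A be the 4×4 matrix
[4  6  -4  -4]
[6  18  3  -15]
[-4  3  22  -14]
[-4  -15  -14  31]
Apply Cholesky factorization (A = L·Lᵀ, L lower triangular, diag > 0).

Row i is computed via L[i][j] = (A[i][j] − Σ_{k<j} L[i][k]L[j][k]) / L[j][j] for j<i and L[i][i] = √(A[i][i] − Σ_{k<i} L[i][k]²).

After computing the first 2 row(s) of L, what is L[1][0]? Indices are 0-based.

L[1][0] = 3

Step 1: L[0][0] = √(4) = 2.
  L[1][0] = (6) / L[0][0] = 3.
Step 2: L[1][1] = √(9) = 3.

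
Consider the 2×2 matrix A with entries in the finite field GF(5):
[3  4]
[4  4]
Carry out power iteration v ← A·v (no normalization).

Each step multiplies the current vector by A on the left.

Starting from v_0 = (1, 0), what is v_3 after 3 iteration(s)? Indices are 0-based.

v_0 = (1, 0).
v_1 = A·v_0 = (3, 4).
v_2 = A·v_1 = (0, 3).
v_3 = A·v_2 = (2, 2).

v_3 = (2, 2)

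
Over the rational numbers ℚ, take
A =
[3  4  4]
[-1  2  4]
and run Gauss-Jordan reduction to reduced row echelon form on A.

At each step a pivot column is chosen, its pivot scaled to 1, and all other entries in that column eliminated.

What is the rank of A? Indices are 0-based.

pivot(0,0)=3: scale R0 → (1, 4/3, 4/3)
  clear (1,0): R1 −= (-1)R0 → (0, 10/3, 16/3)
pivot(1,1)=10/3: scale R1 → (0, 1, 8/5)
  clear (0,1): R0 −= (4/3)R1 → (1, 0, -4/5)

rank = 2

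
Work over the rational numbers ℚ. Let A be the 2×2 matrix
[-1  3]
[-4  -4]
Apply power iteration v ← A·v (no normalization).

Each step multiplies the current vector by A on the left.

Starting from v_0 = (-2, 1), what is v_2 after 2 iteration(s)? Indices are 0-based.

v_2 = (7, -36)

v_0 = (-2, 1).
v_1 = A·v_0 = (5, 4).
v_2 = A·v_1 = (7, -36).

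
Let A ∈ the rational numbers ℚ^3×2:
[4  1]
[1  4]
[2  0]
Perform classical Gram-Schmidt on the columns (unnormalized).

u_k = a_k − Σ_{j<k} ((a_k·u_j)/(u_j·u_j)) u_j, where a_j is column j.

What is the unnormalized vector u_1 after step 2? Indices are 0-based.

u_1 = (-11/21, 76/21, -16/21)

Step 1: u_0 = a_0 = (4, 1, 2).
Step 2: u_1 = a_1 − (8/21)·u_0 = (-11/21, 76/21, -16/21).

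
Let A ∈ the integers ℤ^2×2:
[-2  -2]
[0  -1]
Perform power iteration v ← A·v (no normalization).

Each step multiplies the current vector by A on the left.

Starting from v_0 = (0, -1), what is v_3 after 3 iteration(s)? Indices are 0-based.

v_0 = (0, -1).
v_1 = A·v_0 = (2, 1).
v_2 = A·v_1 = (-6, -1).
v_3 = A·v_2 = (14, 1).

v_3 = (14, 1)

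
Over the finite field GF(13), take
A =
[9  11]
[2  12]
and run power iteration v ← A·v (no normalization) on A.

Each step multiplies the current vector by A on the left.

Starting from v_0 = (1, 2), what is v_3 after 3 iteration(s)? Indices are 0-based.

v_3 = (8, 2)

v_0 = (1, 2).
v_1 = A·v_0 = (5, 0).
v_2 = A·v_1 = (6, 10).
v_3 = A·v_2 = (8, 2).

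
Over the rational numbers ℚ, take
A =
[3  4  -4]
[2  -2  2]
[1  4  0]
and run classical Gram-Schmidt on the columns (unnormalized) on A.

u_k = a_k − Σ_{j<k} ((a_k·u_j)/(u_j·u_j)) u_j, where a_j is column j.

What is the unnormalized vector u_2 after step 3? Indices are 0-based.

Step 1: u_0 = a_0 = (3, 2, 1).
Step 2: u_1 = a_1 − (6/7)·u_0 = (10/7, -26/7, 22/7).
Step 3: u_2 = a_2 − (-4/7)·u_0 − (-23/45)·u_1 = (-14/9, 56/45, 98/45).

u_2 = (-14/9, 56/45, 98/45)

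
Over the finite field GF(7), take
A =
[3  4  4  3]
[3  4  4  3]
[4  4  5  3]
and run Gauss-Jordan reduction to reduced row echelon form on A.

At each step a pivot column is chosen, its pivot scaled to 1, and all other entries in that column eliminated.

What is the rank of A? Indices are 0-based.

rank = 2

step 1: normalize row 0 (÷3) = (1, 6, 6, 1)
  row 1: subtract 3×row0 = (0, 0, 0, 0)
  row 2: subtract 4×row0 = (0, 1, 2, 6)
step 2: exchange rows 1,2
step 2: normalize row 1 (÷1) = (0, 1, 2, 6)
  row 0: subtract 6×row1 = (1, 0, 1, 0)
skip col 2 (zero from row 2)
skip col 3 (zero from row 2)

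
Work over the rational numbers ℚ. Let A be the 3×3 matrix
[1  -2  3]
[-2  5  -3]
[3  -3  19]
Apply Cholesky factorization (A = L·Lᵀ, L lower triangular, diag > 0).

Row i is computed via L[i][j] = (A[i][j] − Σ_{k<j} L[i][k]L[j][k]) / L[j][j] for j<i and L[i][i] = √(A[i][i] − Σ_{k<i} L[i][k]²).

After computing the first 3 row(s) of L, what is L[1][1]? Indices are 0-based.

L[1][1] = 1

Step 1: L[0][0] = √(1) = 1.
  L[1][0] = (-2) / L[0][0] = -2.
Step 2: L[1][1] = √(1) = 1.
  L[2][0] = (3) / L[0][0] = 3.
  L[2][1] = (3) / L[1][1] = 3.
Step 3: L[2][2] = √(1) = 1.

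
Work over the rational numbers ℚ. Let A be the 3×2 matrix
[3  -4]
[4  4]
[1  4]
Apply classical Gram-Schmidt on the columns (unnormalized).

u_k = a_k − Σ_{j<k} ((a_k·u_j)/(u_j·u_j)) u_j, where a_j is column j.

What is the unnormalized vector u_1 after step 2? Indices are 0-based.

Step 1: u_0 = a_0 = (3, 4, 1).
Step 2: u_1 = a_1 − (4/13)·u_0 = (-64/13, 36/13, 48/13).

u_1 = (-64/13, 36/13, 48/13)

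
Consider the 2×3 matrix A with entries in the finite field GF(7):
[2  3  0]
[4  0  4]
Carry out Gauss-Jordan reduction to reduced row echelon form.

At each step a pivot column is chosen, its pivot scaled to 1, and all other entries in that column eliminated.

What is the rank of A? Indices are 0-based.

rank = 2

[1] R0 /= 2  ⇒  (1, 5, 0)
     R1 -= 4·R0  ⇒  (0, 1, 4)
[2] R1 /= 1  ⇒  (0, 1, 4)
     R0 -= 5·R1  ⇒  (1, 0, 1)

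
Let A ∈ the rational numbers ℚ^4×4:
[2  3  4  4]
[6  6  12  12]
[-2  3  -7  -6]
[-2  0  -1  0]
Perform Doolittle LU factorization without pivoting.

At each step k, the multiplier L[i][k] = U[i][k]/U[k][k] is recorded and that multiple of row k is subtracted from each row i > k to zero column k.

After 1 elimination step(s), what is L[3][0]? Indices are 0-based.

L[3][0] = -1

[col 0] pivot 2
  R1 -= 3*R0 → (0, -3, 0, 0)  (L[1][0] := 3)
  R2 -= -1*R0 → (0, 6, -3, -2)  (L[2][0] := -1)
  R3 -= -1*R0 → (0, 3, 3, 4)  (L[3][0] := -1)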